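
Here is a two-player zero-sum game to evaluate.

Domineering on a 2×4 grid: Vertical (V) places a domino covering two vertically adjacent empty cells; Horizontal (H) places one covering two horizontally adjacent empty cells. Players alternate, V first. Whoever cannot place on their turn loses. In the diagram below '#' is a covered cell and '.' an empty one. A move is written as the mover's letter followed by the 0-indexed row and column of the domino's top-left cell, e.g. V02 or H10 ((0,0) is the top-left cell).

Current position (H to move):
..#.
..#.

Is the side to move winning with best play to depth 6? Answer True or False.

ply 1, H at ..#./..#. | H00=+1→###./..#.*; H10=+1→..#./###.
ply 2, V at ###./..#. | V03=-1→####/..##*
ply 3, H at ####/..## | H10=+1→####/####*
ply 4: ####/#### is terminal -1 (V); from ..#./..#. depth 6

H winning at [..#./..#.]: True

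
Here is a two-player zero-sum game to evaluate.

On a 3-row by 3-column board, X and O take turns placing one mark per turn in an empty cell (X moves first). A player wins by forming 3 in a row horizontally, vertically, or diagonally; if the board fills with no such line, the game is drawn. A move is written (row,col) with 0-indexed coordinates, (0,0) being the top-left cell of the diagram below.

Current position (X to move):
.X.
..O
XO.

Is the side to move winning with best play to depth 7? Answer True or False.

X winning at [.X./..O/XO.]: True

ply 1, X at .X./..O/XO. | (0,0)=+1→XX./..O/XO.*; (0,2)=+1→.XX/..O/XO.; (1,0)=+0→.X./X.O/XO.; (1,1)=+0→.X./.XO/XO.; (2,2)=+0→.X./..O/XOX
ply 2, O at XX./..O/XO. | (0,2)=-1→XXO/..O/XO.*; (1,0)=-1→XX./O.O/XO.; (1,1)=-1→XX./.OO/XO.; (2,2)=-1→XX./..O/XOO
ply 3, X at XXO/..O/XO. | (1,0)=+1→XXO/X.O/XO.*; (1,1)=-1→XXO/.XO/XO.; (2,2)=+1→XXO/..O/XOX
ply 4: XXO/X.O/XO. is terminal -1 (O); from .X./..O/XO. depth 7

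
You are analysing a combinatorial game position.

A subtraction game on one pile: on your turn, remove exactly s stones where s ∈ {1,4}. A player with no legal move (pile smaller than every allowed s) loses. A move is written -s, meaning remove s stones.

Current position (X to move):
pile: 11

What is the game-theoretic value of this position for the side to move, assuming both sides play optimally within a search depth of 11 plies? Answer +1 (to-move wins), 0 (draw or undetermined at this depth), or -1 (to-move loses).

ply 1, X at 11 | -1=+1→10*; -4=+1→7
ply 2, O at 10 | -1=-1→9*; -4=-1→6
ply 3, X at 9 | -1=-1→8; -4=+1→5*
ply 4, O at 5 | -1=-1→4*; -4=-1→1
ply 5, X at 4 | -1=-1→3; -4=+1→0*
ply 6: 0 is terminal -1 (O); from 11 depth 11

value(11, X) = +1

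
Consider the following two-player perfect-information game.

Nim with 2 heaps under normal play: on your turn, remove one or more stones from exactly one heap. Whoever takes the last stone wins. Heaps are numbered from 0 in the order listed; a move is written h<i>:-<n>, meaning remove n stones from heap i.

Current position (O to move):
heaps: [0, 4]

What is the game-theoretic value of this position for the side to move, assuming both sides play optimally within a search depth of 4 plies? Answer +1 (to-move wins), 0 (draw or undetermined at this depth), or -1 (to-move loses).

ply 1, O at (0,4) | h1:-1=-1→(0,3); h1:-2=-1→(0,2); h1:-3=-1→(0,1); h1:-4=+1→(0,0)*
ply 2: (0,0) is terminal -1 (X); from (0,4) depth 4

value((0,4), O) = +1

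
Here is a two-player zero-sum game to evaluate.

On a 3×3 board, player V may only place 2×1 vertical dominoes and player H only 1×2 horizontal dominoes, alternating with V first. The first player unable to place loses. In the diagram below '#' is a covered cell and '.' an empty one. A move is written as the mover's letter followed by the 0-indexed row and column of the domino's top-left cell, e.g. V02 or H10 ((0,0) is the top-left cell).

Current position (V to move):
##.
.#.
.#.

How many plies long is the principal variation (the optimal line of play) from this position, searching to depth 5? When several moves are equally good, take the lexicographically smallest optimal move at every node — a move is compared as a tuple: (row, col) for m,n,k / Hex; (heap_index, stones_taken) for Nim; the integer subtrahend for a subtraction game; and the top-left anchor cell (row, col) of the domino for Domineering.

PV length from [##./.#./.#.]: 1 ply

p1 V@[##./.#./.#.]: V02[###/.##/.#.]+1* V10[##./##./##.]+1 V12[##./.##/.##]+1
p2 H@[###/.##/.#.] terminal -1; root [##./.#./.#.] d5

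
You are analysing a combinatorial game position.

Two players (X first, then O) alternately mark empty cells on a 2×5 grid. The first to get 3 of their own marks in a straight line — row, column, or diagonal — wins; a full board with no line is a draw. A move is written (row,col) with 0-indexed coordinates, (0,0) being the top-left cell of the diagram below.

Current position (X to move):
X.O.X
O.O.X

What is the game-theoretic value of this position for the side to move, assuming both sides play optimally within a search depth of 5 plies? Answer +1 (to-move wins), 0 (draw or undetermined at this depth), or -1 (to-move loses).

value(X.O.X/O.O.X, X) = 0

p1 X@[X.O.X/O.O.X]: (0,1)[XXO.X/O.O.X]-1 (0,3)[X.OXX/O.O.X]-1 (1,1)[X.O.X/OXO.X]+0* (1,3)[X.O.X/O.OXX]-1
p2 O@[X.O.X/OXO.X]: (0,1)[XOO.X/OXO.X]+0* (0,3)[X.OOX/OXO.X]+0 (1,3)[X.O.X/OXOOX]+0
p3 X@[XOO.X/OXO.X]: (0,3)[XOOXX/OXO.X]+0* (1,3)[XOO.X/OXOXX]-1
p4 O@[XOOXX/OXO.X]: (1,3)[XOOXX/OXOOX]+0*
p5 X@[XOOXX/OXOOX] terminal +0; root [X.O.X/O.O.X] d5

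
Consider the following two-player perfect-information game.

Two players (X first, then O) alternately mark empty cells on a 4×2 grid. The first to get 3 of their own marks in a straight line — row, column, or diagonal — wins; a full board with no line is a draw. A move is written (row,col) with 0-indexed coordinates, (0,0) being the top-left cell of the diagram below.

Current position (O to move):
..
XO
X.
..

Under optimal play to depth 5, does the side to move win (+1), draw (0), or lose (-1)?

[../XO/X./..] O move#1: (0,0):-1/O./XO/X./..*, (0,1):-1/.O/XO/X./.., (2,1):-1/../XO/XO/.., (3,0):-1/../XO/X./O., (3,1):-1/../XO/X./.O
[O./XO/X./..] X move#2: (0,1):+0/OX/XO/X./.., (2,1):+0/O./XO/XX/.., (3,0):+1/O./XO/X./X.*, (3,1):+0/O./XO/X./.X
[O./XO/X./X.] end (terminal -1, O#3); searched ../XO/X./.. to 5

value(../XO/X./.., O) = -1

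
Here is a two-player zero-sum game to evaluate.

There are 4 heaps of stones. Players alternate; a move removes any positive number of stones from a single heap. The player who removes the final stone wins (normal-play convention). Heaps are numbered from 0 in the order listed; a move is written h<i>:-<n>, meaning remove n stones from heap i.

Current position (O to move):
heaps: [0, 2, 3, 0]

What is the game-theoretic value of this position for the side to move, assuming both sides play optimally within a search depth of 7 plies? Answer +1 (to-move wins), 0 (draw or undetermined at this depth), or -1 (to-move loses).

value((0,2,3,0), O) = +1

ply 1, O at (0,2,3,0) | h1:-1=-1→(0,1,3,0); h1:-2=-1→(0,0,3,0); h2:-1=+1→(0,2,2,0)*; h2:-2=-1→(0,2,1,0); h2:-3=-1→(0,2,0,0)
ply 2, X at (0,2,2,0) | h1:-1=-1→(0,1,2,0)*; h1:-2=-1→(0,0,2,0); h2:-1=-1→(0,2,1,0); h2:-2=-1→(0,2,0,0)
ply 3, O at (0,1,2,0) | h1:-1=-1→(0,0,2,0); h2:-1=+1→(0,1,1,0)*; h2:-2=-1→(0,1,0,0)
ply 4, X at (0,1,1,0) | h1:-1=-1→(0,0,1,0)*; h2:-1=-1→(0,1,0,0)
ply 5, O at (0,0,1,0) | h2:-1=+1→(0,0,0,0)*
ply 6: (0,0,0,0) is terminal -1 (X); from (0,2,3,0) depth 7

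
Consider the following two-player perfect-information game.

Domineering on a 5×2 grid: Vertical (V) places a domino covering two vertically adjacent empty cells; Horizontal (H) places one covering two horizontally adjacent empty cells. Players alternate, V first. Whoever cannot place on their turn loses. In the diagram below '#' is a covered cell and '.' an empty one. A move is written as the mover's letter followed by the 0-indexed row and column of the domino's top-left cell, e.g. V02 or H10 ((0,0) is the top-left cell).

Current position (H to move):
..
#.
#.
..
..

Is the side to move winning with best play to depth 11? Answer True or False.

H winning at [../#./#./../..]: True

[../#./#./../..] H move#1: H00:-1/##/#./#./../.., H30:+1/../#./#./##/..*, H40:+1/../#./#./../##
[../#./#./##/..] V move#2: V01:-1/.#/##/#./##/..*, V11:-1/../##/##/##/..
[.#/##/#./##/..] H move#3: H40:+1/.#/##/#./##/##*
[.#/##/#./##/##] end (terminal -1, V#4); searched ../#./#./../.. to 11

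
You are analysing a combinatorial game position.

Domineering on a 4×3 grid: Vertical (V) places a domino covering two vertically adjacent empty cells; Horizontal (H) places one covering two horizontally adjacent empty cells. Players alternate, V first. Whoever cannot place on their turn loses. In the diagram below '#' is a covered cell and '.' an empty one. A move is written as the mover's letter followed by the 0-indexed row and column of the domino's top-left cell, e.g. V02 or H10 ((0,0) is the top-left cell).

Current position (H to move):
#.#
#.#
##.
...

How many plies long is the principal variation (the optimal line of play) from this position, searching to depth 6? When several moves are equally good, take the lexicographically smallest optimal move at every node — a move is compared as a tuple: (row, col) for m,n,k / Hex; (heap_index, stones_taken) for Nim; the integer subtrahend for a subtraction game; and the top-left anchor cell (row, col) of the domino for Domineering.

p1 H@[#.#/#.#/##./...]: H30[#.#/#.#/##./##.]-1* H31[#.#/#.#/##./.##]-1
p2 V@[#.#/#.#/##./##.]: V01[###/###/##./##.]+1* V22[#.#/#.#/###/###]+1
p3 H@[###/###/##./##.] terminal -1; root [#.#/#.#/##./...] d6

PV length from [#.#/#.#/##./...]: 2 plies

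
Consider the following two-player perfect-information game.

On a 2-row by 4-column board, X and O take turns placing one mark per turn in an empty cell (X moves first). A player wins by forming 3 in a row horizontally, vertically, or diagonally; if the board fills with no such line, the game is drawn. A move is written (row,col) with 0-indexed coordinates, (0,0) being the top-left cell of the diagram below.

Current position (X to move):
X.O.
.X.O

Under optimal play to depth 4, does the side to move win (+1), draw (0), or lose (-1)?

p1 X@[X.O./.X.O]: (0,1)[XXO./.X.O]+0* (0,3)[X.OX/.X.O]+0 (1,0)[X.O./XX.O]+0 (1,2)[X.O./.XXO]+0
p2 O@[XXO./.X.O]: (0,3)[XXOO/.X.O]+0* (1,0)[XXO./OX.O]+0 (1,2)[XXO./.XOO]+0
p3 X@[XXOO/.X.O]: (1,0)[XXOO/XX.O]+0* (1,2)[XXOO/.XXO]+0
p4 O@[XXOO/XX.O]: (1,2)[XXOO/XXOO]+0*
p5 X@[XXOO/XXOO] terminal +0; root [X.O./.X.O] d4

value(X.O./.X.O, X) = 0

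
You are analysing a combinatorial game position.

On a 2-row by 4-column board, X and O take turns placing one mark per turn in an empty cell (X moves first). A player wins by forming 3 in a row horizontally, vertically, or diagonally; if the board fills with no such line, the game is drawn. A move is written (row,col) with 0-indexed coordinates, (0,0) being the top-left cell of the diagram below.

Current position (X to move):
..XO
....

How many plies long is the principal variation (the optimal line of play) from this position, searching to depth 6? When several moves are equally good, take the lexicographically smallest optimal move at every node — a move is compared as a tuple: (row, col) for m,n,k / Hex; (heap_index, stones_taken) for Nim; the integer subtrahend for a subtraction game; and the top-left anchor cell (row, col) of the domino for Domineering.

PV length from [..XO/....]: 6 plies

ply 1, X at ..XO/.... | (0,0)=+0→X.XO/....*; (0,1)=+0→.XXO/....; (1,0)=+0→..XO/X...; (1,1)=+0→..XO/.X..; (1,2)=+0→..XO/..X.; (1,3)=+0→..XO/...X
ply 2, O at X.XO/.... | (0,1)=+0→XOXO/....*; (1,0)=-1→X.XO/O...; (1,1)=-1→X.XO/.O..; (1,2)=-1→X.XO/..O.; (1,3)=-1→X.XO/...O
ply 3, X at XOXO/.... | (1,0)=+0→XOXO/X...*; (1,1)=+0→XOXO/.X..; (1,2)=+0→XOXO/..X.; (1,3)=+0→XOXO/...X
ply 4, O at XOXO/X... | (1,1)=+0→XOXO/XO..*; (1,2)=+0→XOXO/X.O.; (1,3)=+0→XOXO/X..O
ply 5, X at XOXO/XO.. | (1,2)=+0→XOXO/XOX.*; (1,3)=+0→XOXO/XO.X
ply 6, O at XOXO/XOX. | (1,3)=+0→XOXO/XOXO*
ply 7: XOXO/XOXO is terminal +0 (X); from ..XO/.... depth 6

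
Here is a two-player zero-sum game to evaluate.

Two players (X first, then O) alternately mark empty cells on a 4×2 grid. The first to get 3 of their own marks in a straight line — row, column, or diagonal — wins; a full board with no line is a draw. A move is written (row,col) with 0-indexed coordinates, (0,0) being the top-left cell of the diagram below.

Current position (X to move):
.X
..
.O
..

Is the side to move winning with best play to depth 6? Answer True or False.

X winning at [.X/../.O/..]: False

p1 X@[.X/../.O/..]: (0,0)[XX/../.O/..]+0* (1,0)[.X/X./.O/..]+0 (1,1)[.X/.X/.O/..]+0 (2,0)[.X/../XO/..]+0 (3,0)[.X/../.O/X.]+0 (3,1)[.X/../.O/.X]+0
p2 O@[XX/../.O/..]: (1,0)[XX/O./.O/..]+0* (1,1)[XX/.O/.O/..]+0 (2,0)[XX/../OO/..]+0 (3,0)[XX/../.O/O.]+0 (3,1)[XX/../.O/.O]+0
p3 X@[XX/O./.O/..]: (1,1)[XX/OX/.O/..]+0* (2,0)[XX/O./XO/..]+0 (3,0)[XX/O./.O/X.]+0 (3,1)[XX/O./.O/.X]+0
p4 O@[XX/OX/.O/..]: (2,0)[XX/OX/OO/..]+0* (3,0)[XX/OX/.O/O.]+0 (3,1)[XX/OX/.O/.O]+0
p5 X@[XX/OX/OO/..]: (3,0)[XX/OX/OO/X.]+0* (3,1)[XX/OX/OO/.X]-1
p6 O@[XX/OX/OO/X.]: (3,1)[XX/OX/OO/XO]+0*
p7 X@[XX/OX/OO/XO] terminal +0; root [.X/../.O/..] d6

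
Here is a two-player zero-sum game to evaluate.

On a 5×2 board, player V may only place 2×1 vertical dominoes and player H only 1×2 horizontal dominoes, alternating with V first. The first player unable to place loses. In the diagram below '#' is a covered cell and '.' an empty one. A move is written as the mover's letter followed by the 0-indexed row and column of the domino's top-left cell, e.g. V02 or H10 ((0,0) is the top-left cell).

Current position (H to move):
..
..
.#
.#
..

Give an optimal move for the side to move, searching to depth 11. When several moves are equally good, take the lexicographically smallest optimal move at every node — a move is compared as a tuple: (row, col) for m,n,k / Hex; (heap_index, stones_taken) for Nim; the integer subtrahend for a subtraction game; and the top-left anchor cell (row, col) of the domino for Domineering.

p1 H@[../../.#/.#/..]: H00[##/../.#/.#/..]+1* H10[../##/.#/.#/..]+1 H40[../../.#/.#/##]-1
p2 V@[##/../.#/.#/..]: V10[##/#./##/.#/..]-1* V20[##/../##/##/..]-1 V30[##/../.#/##/#.]-1
p3 H@[##/#./##/.#/..]: H40[##/#./##/.#/##]+1*
p4 V@[##/#./##/.#/##] terminal -1; root [../../.#/.#/..] d11

H's best at [../../.#/.#/..]: H00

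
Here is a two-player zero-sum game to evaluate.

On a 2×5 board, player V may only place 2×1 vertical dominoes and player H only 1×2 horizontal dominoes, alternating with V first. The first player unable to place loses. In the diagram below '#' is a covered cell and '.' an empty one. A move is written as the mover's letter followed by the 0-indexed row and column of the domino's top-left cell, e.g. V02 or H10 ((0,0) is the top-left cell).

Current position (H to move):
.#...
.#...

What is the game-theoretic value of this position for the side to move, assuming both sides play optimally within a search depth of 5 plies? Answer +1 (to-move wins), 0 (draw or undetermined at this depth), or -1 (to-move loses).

ply 1, H at .#.../.#... | H02=-1→.###./.#...*; H03=-1→.#.##/.#...; H12=-1→.#.../.###.; H13=-1→.#.../.#.##
ply 2, V at .###./.#... | V00=-1→####./##...; V04=+1→.####/.#..#*
ply 3, H at .####/.#..# | H12=-1→.####/.####*
ply 4, V at .####/.#### | V00=+1→#####/#####*
ply 5: #####/##### is terminal -1 (H); from .#.../.#... depth 5

value(.#.../.#..., H) = -1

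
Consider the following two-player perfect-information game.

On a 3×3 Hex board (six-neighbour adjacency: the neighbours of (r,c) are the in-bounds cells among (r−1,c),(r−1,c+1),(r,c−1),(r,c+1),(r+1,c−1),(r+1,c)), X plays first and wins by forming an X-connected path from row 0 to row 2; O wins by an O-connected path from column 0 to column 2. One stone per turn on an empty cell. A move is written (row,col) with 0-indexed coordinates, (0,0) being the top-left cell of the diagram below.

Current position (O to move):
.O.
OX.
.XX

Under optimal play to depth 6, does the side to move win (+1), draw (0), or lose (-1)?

value(.O./OX./.XX, O) = +1

[.O./OX./.XX] O move#1: (0,0):-1/OO./OX./.XX, (0,2):+1/.OO/OX./.XX*, (1,2):-1/.O./OXO/.XX, (2,0):-1/.O./OX./OXX
[.OO/OX./.XX] end (terminal -1, X#2); searched .O./OX./.XX to 6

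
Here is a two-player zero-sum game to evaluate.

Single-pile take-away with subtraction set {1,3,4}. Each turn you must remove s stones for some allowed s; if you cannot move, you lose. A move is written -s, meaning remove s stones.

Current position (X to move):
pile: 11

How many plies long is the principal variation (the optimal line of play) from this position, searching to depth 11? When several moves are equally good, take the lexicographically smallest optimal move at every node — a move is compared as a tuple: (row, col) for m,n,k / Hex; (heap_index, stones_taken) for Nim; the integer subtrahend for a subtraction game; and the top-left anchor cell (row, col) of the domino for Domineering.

[11] X move#1: -1:-1/10, -3:-1/8, -4:+1/7*
[7] O move#2: -1:-1/6*, -3:-1/4, -4:-1/3
[6] X move#3: -1:-1/5, -3:-1/3, -4:+1/2*
[2] O move#4: -1:-1/1*
[1] X move#5: -1:+1/0*
[0] end (terminal -1, O#6); searched 11 to 11

PV length from [11]: 5 plies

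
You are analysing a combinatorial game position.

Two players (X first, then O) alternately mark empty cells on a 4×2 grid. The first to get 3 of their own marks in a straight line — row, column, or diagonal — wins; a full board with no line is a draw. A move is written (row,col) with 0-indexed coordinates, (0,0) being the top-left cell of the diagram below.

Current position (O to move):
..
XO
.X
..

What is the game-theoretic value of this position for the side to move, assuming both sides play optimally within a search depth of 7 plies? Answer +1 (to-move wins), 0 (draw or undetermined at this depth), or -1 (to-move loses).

value(../XO/.X/.., O) = 0

[../XO/.X/..] O move#1: (0,0):+0/O./XO/.X/..*, (0,1):-1/.O/XO/.X/.., (2,0):+0/../XO/OX/.., (3,0):+0/../XO/.X/O., (3,1):-1/../XO/.X/.O
[O./XO/.X/..] X move#2: (0,1):+0/OX/XO/.X/..*, (2,0):+0/O./XO/XX/.., (3,0):+0/O./XO/.X/X., (3,1):+0/O./XO/.X/.X
[OX/XO/.X/..] O move#3: (2,0):+0/OX/XO/OX/..*, (3,0):+0/OX/XO/.X/O., (3,1):+0/OX/XO/.X/.O
[OX/XO/OX/..] X move#4: (3,0):+0/OX/XO/OX/X.*, (3,1):+0/OX/XO/OX/.X
[OX/XO/OX/X.] O move#5: (3,1):+0/OX/XO/OX/XO*
[OX/XO/OX/XO] end (terminal +0, X#6); searched ../XO/.X/.. to 7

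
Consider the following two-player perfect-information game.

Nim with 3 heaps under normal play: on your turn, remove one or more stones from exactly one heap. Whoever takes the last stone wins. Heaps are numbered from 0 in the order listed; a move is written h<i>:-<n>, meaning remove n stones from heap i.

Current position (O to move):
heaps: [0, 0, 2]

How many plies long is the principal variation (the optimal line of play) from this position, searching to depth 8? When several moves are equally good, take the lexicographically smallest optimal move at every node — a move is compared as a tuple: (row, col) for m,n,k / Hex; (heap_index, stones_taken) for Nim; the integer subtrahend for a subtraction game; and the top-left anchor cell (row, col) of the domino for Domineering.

ply 1, O at (0,0,2) | h2:-1=-1→(0,0,1); h2:-2=+1→(0,0,0)*
ply 2: (0,0,0) is terminal -1 (X); from (0,0,2) depth 8

PV length from [(0,0,2)]: 1 ply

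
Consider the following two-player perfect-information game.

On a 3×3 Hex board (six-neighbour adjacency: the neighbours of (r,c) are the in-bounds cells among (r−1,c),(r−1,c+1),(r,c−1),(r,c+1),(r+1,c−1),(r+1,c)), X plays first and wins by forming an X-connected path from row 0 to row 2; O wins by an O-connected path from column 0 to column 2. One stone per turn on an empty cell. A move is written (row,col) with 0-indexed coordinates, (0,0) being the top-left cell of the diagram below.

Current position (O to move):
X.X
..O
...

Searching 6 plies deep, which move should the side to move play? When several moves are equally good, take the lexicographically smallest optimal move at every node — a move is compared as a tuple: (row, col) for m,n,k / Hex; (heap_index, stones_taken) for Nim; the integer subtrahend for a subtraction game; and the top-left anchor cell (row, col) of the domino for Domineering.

ply 1, O at X.X/..O/... | (0,1)=-1→XOX/..O/...; (1,0)=-1→X.X/O.O/...; (1,1)=+1→X.X/.OO/...*; (2,0)=+1→X.X/..O/O..; (2,1)=-1→X.X/..O/.O.; (2,2)=-1→X.X/..O/..O
ply 2, X at X.X/.OO/... | (0,1)=-1→XXX/.OO/...*; (1,0)=-1→X.X/XOO/...; (2,0)=-1→X.X/.OO/X..; (2,1)=-1→X.X/.OO/.X.; (2,2)=-1→X.X/.OO/..X
ply 3, O at XXX/.OO/... | (1,0)=+1→XXX/OOO/...*; (2,0)=+1→XXX/.OO/O..; (2,1)=+1→XXX/.OO/.O.; (2,2)=+1→XXX/.OO/..O
ply 4: XXX/OOO/... is terminal -1 (X); from X.X/..O/... depth 6

O's best at [X.X/..O/...]: (1,1)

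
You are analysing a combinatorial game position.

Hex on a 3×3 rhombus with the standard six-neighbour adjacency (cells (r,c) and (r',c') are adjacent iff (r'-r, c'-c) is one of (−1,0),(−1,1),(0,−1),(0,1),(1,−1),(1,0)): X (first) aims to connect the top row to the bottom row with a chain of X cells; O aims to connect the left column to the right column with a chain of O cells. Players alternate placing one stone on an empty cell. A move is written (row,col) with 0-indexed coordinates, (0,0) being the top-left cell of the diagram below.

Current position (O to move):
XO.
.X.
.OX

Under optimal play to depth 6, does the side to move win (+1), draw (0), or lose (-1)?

value(XO./.X./.OX, O) = -1

ply 1, O at XO./.X./.OX | (0,2)=-1→XOO/.X./.OX*; (1,0)=-1→XO./OX./.OX; (1,2)=-1→XO./.XO/.OX; (2,0)=-1→XO./.X./OOX
ply 2, X at XOO/.X./.OX | (1,0)=+1→XOO/XX./.OX*; (1,2)=-1→XOO/.XX/.OX; (2,0)=-1→XOO/.X./XOX
ply 3, O at XOO/XX./.OX | (1,2)=-1→XOO/XXO/.OX*; (2,0)=-1→XOO/XX./OOX
ply 4, X at XOO/XXO/.OX | (2,0)=+1→XOO/XXO/XOX*
ply 5: XOO/XXO/XOX is terminal -1 (O); from XO./.X./.OX depth 6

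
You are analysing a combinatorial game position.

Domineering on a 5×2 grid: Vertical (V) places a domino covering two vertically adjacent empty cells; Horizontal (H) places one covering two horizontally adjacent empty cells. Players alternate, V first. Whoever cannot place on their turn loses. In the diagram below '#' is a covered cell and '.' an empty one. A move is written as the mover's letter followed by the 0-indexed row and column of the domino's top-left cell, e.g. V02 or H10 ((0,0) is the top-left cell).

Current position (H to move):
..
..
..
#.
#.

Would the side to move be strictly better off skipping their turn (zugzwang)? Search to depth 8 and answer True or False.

zugzwang(../../../#./#., H) = False

p1 H@[../../../#./#.]: H00[##/../../#./#.]-1 H10[../##/../#./#.]+1* H20[../../##/#./#.]-1
p2 V@[../##/../#./#.]: V21[../##/.#/##/#.]-1* V31[../##/../##/##]-1
p3 H@[../##/.#/##/#.]: H00[##/##/.#/##/#.]+1*
p4 V@[##/##/.#/##/#.] terminal -1; root [../../../#./#.] d8
pass branch (V moves first from the same position):
  | p1 V@[../../../#./#.]: V00[#./#./../#./#.]+1* V01[.#/.#/../#./#.]+1 V10[../#./#./#./#.]+1 V11[../.#/.#/#./#.]+1 V21[../../.#/##/#.]-1 V31[../../../##/##]-1
  | p2 H@[#./#./../#./#.]: H20[#./#./##/#./#.]-1*
  | p3 V@[#./#./##/#./#.]: V01[##/##/##/#./#.]+1* V31[#./#./##/##/##]+1
  | p4 H@[##/##/##/#./#.] terminal -1; root [../../../#./#.] d8
H moving scores +1; H passing scores -1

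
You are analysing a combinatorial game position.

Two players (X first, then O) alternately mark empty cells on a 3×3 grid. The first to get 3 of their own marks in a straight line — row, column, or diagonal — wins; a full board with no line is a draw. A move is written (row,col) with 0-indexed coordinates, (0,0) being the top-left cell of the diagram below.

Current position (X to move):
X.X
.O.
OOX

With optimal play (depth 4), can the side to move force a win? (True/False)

X winning at [X.X/.O./OOX]: True

ply 1, X at X.X/.O./OOX | (0,1)=+1→XXX/.O./OOX*; (1,0)=-1→X.X/XO./OOX; (1,2)=+1→X.X/.OX/OOX
ply 2: XXX/.O./OOX is terminal -1 (O); from X.X/.O./OOX depth 4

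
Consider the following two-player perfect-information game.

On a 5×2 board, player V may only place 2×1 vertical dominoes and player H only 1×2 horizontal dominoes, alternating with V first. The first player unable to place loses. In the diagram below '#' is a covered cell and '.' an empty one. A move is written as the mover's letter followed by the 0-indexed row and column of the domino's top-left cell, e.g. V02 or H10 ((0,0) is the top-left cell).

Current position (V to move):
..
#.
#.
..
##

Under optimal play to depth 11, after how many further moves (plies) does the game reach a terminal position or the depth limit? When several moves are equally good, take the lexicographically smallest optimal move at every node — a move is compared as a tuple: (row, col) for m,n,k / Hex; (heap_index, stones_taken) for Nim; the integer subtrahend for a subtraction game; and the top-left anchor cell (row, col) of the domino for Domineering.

PV length from [../#./#./../##]: 2 plies

p1 V@[../#./#./../##]: V01[.#/##/#./../##]-1* V11[../##/##/../##]-1 V21[../#./##/.#/##]-1
p2 H@[.#/##/#./../##]: H30[.#/##/#./##/##]+1*
p3 V@[.#/##/#./##/##] terminal -1; root [../#./#./../##] d11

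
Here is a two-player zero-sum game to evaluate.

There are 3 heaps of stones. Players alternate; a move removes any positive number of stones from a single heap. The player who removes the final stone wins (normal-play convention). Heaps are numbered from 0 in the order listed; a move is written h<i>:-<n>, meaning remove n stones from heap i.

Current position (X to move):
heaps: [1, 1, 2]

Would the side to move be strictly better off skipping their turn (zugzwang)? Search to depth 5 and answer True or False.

zugzwang((1,1,2), X) = False

ply 1, X at (1,1,2) | h0:-1=-1→(0,1,2); h1:-1=-1→(1,0,2); h2:-1=-1→(1,1,1); h2:-2=+1→(1,1,0)*
ply 2, O at (1,1,0) | h0:-1=-1→(0,1,0)*; h1:-1=-1→(1,0,0)
ply 3, X at (0,1,0) | h1:-1=+1→(0,0,0)*
ply 4: (0,0,0) is terminal -1 (O); from (1,1,2) depth 5
suppose X passes — search the same position with O to move:
pass> ply 1, O at (1,1,2) | h0:-1=-1→(0,1,2); h1:-1=-1→(1,0,2); h2:-1=-1→(1,1,1); h2:-2=+1→(1,1,0)*
pass> ply 2, X at (1,1,0) | h0:-1=-1→(0,1,0)*; h1:-1=-1→(1,0,0)
pass> ply 3, O at (0,1,0) | h1:-1=+1→(0,0,0)*
pass> ply 4: (0,0,0) is terminal -1 (X); from (1,1,2) depth 5
for X: play +1, pass -1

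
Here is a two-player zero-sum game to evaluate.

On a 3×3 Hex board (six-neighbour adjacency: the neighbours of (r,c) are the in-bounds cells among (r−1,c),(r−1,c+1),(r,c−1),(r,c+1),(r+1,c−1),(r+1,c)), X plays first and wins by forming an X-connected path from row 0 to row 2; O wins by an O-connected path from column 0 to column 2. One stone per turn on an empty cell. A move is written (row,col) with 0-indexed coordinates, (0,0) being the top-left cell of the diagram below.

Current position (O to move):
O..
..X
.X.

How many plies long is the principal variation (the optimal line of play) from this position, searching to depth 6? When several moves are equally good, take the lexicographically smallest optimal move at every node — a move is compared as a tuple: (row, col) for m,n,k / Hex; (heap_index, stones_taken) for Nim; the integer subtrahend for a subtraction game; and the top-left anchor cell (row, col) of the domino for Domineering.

[O../..X/.X.] O move#1: (0,1):-1/OO./..X/.X., (0,2):+1/O.O/..X/.X.*, (1,0):-1/O../O.X/.X., (1,1):-1/O../.OX/.X., (2,0):-1/O../..X/OX., (2,2):-1/O../..X/.XO
[O.O/..X/.X.] X move#2: (0,1):-1/OXO/..X/.X.*, (1,0):-1/O.O/X.X/.X., (1,1):-1/O.O/.XX/.X., (2,0):-1/O.O/..X/XX., (2,2):-1/O.O/..X/.XX
[OXO/..X/.X.] O move#3: (1,0):-1/OXO/O.X/.X., (1,1):+1/OXO/.OX/.X.*, (2,0):-1/OXO/..X/OX., (2,2):-1/OXO/..X/.XO
[OXO/.OX/.X.] X move#4: (1,0):-1/OXO/XOX/.X.*, (2,0):-1/OXO/.OX/XX., (2,2):-1/OXO/.OX/.XX
[OXO/XOX/.X.] O move#5: (2,0):+1/OXO/XOX/OX.*, (2,2):-1/OXO/XOX/.XO
[OXO/XOX/OX.] end (terminal -1, X#6); searched O../..X/.X. to 6

PV length from [O../..X/.X.]: 5 plies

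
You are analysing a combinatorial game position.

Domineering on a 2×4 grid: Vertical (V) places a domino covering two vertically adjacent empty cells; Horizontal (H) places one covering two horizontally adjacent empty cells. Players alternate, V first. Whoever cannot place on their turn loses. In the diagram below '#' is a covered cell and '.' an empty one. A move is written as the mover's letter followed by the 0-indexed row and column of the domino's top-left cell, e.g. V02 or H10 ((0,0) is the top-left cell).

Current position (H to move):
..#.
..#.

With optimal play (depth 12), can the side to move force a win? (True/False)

[..#./..#.] H move#1: H00:+1/###./..#.*, H10:+1/..#./###.
[###./..#.] V move#2: V03:-1/####/..##*
[####/..##] H move#3: H10:+1/####/####*
[####/####] end (terminal -1, V#4); searched ..#./..#. to 12

H winning at [..#./..#.]: True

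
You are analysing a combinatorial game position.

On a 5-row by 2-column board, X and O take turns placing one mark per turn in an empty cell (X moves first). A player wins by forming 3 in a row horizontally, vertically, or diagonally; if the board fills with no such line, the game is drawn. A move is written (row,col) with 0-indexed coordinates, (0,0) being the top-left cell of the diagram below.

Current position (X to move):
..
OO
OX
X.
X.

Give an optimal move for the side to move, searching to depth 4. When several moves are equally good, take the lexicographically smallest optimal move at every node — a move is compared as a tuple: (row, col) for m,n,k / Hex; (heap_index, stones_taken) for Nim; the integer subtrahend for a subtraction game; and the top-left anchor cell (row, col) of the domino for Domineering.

p1 X@[../OO/OX/X./X.]: (0,0)[X./OO/OX/X./X.]+0* (0,1)[.X/OO/OX/X./X.]-1 (3,1)[../OO/OX/XX/X.]-1 (4,1)[../OO/OX/X./XX]-1
p2 O@[X./OO/OX/X./X.]: (0,1)[XO/OO/OX/X./X.]+0* (3,1)[X./OO/OX/XO/X.]+0 (4,1)[X./OO/OX/X./XO]+0
p3 X@[XO/OO/OX/X./X.]: (3,1)[XO/OO/OX/XX/X.]+0* (4,1)[XO/OO/OX/X./XX]+0
p4 O@[XO/OO/OX/XX/X.]: (4,1)[XO/OO/OX/XX/XO]+0*
p5 X@[XO/OO/OX/XX/XO] terminal +0; root [../OO/OX/X./X.] d4

X's best at [../OO/OX/X./X.]: (0,0)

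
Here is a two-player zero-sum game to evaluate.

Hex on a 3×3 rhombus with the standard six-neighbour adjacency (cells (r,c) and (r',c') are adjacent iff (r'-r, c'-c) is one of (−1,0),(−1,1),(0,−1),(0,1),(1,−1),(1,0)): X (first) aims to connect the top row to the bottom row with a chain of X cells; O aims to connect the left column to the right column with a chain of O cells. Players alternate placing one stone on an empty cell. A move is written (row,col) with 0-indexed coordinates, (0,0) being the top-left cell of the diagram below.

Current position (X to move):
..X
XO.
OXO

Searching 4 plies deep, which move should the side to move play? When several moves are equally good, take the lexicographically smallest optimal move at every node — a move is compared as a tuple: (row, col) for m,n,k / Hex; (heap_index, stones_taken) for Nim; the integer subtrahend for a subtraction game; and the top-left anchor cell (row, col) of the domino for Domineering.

ply 1, X at ..X/XO./OXO | (0,0)=-1→X.X/XO./OXO; (0,1)=-1→.XX/XO./OXO; (1,2)=+1→..X/XOX/OXO*
ply 2: ..X/XOX/OXO is terminal -1 (O); from ..X/XO./OXO depth 4

X's best at [..X/XO./OXO]: (1,2)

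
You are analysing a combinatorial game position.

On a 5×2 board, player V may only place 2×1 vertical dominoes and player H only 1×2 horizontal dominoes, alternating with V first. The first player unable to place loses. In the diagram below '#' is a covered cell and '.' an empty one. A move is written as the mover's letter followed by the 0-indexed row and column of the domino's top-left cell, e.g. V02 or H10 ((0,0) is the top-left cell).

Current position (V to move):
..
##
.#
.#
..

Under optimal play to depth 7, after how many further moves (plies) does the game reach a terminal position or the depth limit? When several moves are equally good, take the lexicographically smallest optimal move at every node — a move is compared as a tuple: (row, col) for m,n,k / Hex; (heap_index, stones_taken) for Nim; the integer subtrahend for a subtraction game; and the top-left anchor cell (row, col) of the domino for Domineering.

[../##/.#/.#/..] V move#1: V20:-1/../##/##/##/..*, V30:-1/../##/.#/##/#.
[../##/##/##/..] H move#2: H00:+1/##/##/##/##/..*, H40:+1/../##/##/##/##
[##/##/##/##/..] end (terminal -1, V#3); searched ../##/.#/.#/.. to 7

PV length from [../##/.#/.#/..]: 2 plies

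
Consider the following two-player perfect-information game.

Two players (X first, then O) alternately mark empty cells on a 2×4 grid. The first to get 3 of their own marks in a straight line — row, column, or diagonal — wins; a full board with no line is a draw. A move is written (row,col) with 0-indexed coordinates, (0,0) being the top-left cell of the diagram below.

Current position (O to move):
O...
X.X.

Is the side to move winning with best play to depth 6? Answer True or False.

O winning at [O.../X.X.]: False

[O.../X.X.] O move#1: (0,1):-1/OO../X.X., (0,2):-1/O.O./X.X., (0,3):-1/O..O/X.X., (1,1):+0/O.../XOX.*, (1,3):-1/O.../X.XO
[O.../XOX.] X move#2: (0,1):+0/OX../XOX.*, (0,2):+0/O.X./XOX., (0,3):+0/O..X/XOX., (1,3):+0/O.../XOXX
[OX../XOX.] O move#3: (0,2):+0/OXO./XOX.*, (0,3):+0/OX.O/XOX., (1,3):+0/OX../XOXO
[OXO./XOX.] X move#4: (0,3):+0/OXOX/XOX.*, (1,3):+0/OXO./XOXX
[OXOX/XOX.] O move#5: (1,3):+0/OXOX/XOXO*
[OXOX/XOXO] end (terminal +0, X#6); searched O.../X.X. to 6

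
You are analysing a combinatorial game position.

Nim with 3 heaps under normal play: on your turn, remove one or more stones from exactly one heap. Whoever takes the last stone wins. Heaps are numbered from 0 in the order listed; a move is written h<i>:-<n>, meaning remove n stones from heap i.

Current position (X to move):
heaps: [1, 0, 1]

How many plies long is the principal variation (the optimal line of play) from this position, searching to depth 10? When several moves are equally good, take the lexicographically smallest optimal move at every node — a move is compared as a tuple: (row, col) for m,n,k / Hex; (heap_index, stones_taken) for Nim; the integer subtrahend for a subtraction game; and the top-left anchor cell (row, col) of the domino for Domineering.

PV length from [(1,0,1)]: 2 plies

ply 1, X at (1,0,1) | h0:-1=-1→(0,0,1)*; h2:-1=-1→(1,0,0)
ply 2, O at (0,0,1) | h2:-1=+1→(0,0,0)*
ply 3: (0,0,0) is terminal -1 (X); from (1,0,1) depth 10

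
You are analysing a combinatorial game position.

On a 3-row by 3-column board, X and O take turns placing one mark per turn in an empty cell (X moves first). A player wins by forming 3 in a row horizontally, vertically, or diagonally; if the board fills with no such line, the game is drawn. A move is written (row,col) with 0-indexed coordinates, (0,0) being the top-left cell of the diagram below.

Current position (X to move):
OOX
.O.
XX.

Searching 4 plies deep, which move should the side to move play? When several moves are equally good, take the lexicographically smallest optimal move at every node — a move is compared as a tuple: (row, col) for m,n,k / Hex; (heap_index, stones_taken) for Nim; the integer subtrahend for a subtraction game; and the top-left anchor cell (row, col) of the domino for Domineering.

p1 X@[OOX/.O./XX.]: (1,0)[OOX/XO./XX.]-1 (1,2)[OOX/.OX/XX.]-1 (2,2)[OOX/.O./XXX]+1*
p2 O@[OOX/.O./XXX] terminal -1; root [OOX/.O./XX.] d4

X's best at [OOX/.O./XX.]: (2,2)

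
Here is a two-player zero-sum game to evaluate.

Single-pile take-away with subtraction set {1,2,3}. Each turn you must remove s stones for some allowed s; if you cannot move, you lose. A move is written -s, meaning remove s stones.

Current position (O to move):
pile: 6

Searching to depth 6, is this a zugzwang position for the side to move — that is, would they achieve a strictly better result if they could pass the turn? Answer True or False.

p1 O@[6]: -1[5]-1 -2[4]+1* -3[3]-1
p2 X@[4]: -1[3]-1* -2[2]-1 -3[1]-1
p3 O@[3]: -1[2]-1 -2[1]-1 -3[0]+1*
p4 X@[0] terminal -1; root [6] d6
suppose O passes — search the same position with X to move:
pass> p1 X@[6]: -1[5]-1 -2[4]+1* -3[3]-1
pass> p2 O@[4]: -1[3]-1* -2[2]-1 -3[1]-1
pass> p3 X@[3]: -1[2]-1 -2[1]-1 -3[0]+1*
pass> p4 O@[0] terminal -1; root [6] d6
for O: play +1, pass -1

zugzwang(6, O) = False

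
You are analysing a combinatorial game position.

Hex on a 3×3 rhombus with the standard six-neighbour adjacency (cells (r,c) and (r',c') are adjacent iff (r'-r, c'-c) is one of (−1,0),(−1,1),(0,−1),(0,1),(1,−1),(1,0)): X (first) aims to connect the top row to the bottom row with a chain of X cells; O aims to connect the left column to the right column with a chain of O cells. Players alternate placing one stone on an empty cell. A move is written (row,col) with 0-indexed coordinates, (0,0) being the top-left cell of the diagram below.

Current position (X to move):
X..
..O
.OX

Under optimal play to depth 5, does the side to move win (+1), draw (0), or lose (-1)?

ply 1, X at X../..O/.OX | (0,1)=-1→XX./..O/.OX; (0,2)=-1→X.X/..O/.OX; (1,0)=-1→X../X.O/.OX; (1,1)=-1→X../.XO/.OX; (2,0)=+1→X../..O/XOX*
ply 2, O at X../..O/XOX | (0,1)=-1→XO./..O/XOX*; (0,2)=-1→X.O/..O/XOX; (1,0)=-1→X../O.O/XOX; (1,1)=-1→X../.OO/XOX
ply 3, X at XO./..O/XOX | (0,2)=+1→XOX/..O/XOX*; (1,0)=+1→XO./X.O/XOX; (1,1)=+1→XO./.XO/XOX
ply 4, O at XOX/..O/XOX | (1,0)=-1→XOX/O.O/XOX*; (1,1)=-1→XOX/.OO/XOX
ply 5, X at XOX/O.O/XOX | (1,1)=+1→XOX/OXO/XOX*
ply 6: XOX/OXO/XOX is terminal -1 (O); from X../..O/.OX depth 5

value(X../..O/.OX, X) = +1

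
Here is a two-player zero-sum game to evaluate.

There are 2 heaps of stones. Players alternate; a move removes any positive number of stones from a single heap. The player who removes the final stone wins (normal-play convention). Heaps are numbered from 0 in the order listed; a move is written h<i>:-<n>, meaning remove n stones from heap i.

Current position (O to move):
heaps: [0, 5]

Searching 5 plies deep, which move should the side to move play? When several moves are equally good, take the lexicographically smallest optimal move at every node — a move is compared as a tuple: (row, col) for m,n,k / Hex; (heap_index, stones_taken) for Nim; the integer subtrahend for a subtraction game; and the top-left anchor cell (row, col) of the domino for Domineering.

O's best at [(0,5)]: h1:-5

[(0,5)] O move#1: h1:-1:-1/(0,4), h1:-2:-1/(0,3), h1:-3:-1/(0,2), h1:-4:-1/(0,1), h1:-5:+1/(0,0)*
[(0,0)] end (terminal -1, X#2); searched (0,5) to 5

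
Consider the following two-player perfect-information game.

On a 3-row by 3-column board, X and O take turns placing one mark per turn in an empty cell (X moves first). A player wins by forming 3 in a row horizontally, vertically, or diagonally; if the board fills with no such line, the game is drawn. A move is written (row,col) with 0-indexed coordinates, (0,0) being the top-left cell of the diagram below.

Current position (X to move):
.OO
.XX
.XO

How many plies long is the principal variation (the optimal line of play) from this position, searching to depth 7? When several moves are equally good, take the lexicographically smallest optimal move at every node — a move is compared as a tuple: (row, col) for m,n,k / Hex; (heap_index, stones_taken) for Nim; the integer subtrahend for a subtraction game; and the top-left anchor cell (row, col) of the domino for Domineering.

PV length from [.OO/.XX/.XO]: 1 ply

[.OO/.XX/.XO] X move#1: (0,0):+0/XOO/.XX/.XO, (1,0):+1/.OO/XXX/.XO*, (2,0):-1/.OO/.XX/XXO
[.OO/XXX/.XO] end (terminal -1, O#2); searched .OO/.XX/.XO to 7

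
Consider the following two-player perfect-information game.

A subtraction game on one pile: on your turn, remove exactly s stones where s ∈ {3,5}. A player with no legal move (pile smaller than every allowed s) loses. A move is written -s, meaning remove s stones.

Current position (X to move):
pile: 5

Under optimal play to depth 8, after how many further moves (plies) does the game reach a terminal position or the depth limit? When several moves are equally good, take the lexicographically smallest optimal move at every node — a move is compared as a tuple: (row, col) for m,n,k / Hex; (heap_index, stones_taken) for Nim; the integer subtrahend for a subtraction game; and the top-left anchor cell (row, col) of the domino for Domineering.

PV length from [5]: 1 ply

[5] X move#1: -3:+1/2*, -5:+1/0
[2] end (terminal -1, O#2); searched 5 to 8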